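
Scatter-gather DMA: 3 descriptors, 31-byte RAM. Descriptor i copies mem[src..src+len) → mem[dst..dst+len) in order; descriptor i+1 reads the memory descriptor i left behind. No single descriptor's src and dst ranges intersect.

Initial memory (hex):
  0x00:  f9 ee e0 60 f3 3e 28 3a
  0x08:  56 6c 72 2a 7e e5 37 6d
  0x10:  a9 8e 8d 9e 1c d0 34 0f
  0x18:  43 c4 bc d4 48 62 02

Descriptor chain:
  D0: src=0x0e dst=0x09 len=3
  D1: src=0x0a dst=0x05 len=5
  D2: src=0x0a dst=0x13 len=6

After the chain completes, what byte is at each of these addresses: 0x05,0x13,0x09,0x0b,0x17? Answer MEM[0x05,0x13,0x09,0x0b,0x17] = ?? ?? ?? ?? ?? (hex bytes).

  after D0: wrote 3B at 0x09 = 376da9
  after D1: wrote 5B at 0x05 = 6da97ee537
  after D2: wrote 6B at 0x13 = 6da97ee5376d
query mem[0x05]=0x6d, mem[0x13]=0x6d, mem[0x09]=0x37, mem[0x0b]=0xa9, mem[0x17]=0x37

MEM[0x05,0x13,0x09,0x0b,0x17] = 6d 6d 37 a9 37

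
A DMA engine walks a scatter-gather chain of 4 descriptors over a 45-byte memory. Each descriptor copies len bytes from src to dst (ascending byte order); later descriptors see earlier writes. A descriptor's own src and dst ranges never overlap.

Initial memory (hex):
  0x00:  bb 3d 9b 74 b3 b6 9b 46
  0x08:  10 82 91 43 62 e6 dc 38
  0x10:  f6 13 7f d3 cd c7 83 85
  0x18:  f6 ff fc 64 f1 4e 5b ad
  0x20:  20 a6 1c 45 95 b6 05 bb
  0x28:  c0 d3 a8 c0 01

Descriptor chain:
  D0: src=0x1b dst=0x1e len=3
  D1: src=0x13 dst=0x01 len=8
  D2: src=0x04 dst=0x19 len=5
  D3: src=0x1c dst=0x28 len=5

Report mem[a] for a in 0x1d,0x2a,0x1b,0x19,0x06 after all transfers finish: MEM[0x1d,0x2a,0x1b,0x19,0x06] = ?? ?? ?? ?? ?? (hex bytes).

MEM[0x1d,0x2a,0x1b,0x19,0x06] = fc 64 f6 83 f6

  after D0: wrote 3B at 0x1e = 64f14e
  after D1: wrote 8B at 0x01 = d3cdc78385f6fffc
  after D2: wrote 5B at 0x19 = 8385f6fffc
  after D3: wrote 5B at 0x28 = fffc64f14e
query mem[0x1d]=0xfc, mem[0x2a]=0x64, mem[0x1b]=0xf6, mem[0x19]=0x83, mem[0x06]=0xf6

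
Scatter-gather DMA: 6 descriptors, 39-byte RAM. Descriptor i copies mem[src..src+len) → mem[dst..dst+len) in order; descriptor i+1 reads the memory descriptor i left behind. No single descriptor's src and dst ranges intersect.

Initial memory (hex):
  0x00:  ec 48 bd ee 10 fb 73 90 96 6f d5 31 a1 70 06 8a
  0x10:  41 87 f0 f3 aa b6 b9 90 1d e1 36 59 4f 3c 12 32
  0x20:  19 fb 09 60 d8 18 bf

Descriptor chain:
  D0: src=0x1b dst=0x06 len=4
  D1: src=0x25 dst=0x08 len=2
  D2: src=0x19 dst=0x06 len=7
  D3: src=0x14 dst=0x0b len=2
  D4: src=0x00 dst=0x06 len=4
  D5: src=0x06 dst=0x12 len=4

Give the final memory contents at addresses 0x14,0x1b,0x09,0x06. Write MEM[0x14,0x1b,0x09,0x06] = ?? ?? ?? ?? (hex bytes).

[0] 0x1b->0x06 len=4 : 59 4f 3c 12
[1] 0x25->0x08 len=2 : 18 bf
[2] 0x19->0x06 len=7 : e1 36 59 4f 3c 12 32
[3] 0x14->0x0b len=2 : aa b6
[4] 0x00->0x06 len=4 : ec 48 bd ee
[5] 0x06->0x12 len=4 : ec 48 bd ee
query mem[0x14]=0xbd, mem[0x1b]=0x59, mem[0x09]=0xee, mem[0x06]=0xec

MEM[0x14,0x1b,0x09,0x06] = bd 59 ee ec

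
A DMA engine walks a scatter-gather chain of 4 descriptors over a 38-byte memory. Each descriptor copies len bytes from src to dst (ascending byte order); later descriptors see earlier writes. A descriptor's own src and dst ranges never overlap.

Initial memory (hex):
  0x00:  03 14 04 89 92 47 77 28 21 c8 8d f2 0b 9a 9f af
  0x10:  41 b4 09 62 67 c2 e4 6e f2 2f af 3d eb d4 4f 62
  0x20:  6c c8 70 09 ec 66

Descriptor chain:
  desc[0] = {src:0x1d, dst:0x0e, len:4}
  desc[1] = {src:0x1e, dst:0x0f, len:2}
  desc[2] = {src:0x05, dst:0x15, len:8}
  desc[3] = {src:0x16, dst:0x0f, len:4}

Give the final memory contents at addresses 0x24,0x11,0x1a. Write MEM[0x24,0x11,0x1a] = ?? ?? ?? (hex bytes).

MEM[0x24,0x11,0x1a] = ec 21 8d

[0] 0x1d->0x0e len=4 : d4 4f 62 6c
[1] 0x1e->0x0f len=2 : 4f 62
[2] 0x05->0x15 len=8 : 47 77 28 21 c8 8d f2 0b
[3] 0x16->0x0f len=4 : 77 28 21 c8
query mem[0x24]=0xec, mem[0x11]=0x21, mem[0x1a]=0x8d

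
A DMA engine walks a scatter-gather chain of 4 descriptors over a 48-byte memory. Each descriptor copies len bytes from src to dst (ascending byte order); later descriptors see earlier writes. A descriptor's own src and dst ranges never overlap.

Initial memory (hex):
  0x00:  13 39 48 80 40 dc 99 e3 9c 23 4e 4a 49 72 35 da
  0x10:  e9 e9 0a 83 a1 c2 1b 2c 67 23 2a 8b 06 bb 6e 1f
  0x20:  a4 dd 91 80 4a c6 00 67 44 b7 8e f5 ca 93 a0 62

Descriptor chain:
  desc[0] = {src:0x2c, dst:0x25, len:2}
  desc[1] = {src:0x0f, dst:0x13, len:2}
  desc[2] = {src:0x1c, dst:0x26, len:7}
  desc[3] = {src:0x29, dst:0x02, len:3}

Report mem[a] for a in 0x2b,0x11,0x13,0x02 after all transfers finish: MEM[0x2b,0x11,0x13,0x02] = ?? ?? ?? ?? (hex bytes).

MEM[0x2b,0x11,0x13,0x02] = dd e9 da 1f

[0] 0x2c->0x25 len=2 : ca 93
[1] 0x0f->0x13 len=2 : da e9
[2] 0x1c->0x26 len=7 : 06 bb 6e 1f a4 dd 91
[3] 0x29->0x02 len=3 : 1f a4 dd
query mem[0x2b]=0xdd, mem[0x11]=0xe9, mem[0x13]=0xda, mem[0x02]=0x1f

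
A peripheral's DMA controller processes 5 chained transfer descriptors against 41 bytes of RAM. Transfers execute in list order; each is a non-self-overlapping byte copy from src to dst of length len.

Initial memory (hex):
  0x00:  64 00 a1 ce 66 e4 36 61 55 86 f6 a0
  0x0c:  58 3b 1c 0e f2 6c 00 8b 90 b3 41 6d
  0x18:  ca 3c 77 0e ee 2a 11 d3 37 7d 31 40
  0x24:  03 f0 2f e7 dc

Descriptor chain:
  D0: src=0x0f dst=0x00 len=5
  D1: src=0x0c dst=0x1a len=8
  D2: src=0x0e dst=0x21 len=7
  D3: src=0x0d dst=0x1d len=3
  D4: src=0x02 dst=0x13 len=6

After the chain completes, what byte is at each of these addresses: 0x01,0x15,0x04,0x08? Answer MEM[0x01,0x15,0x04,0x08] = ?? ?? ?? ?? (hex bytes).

MEM[0x01,0x15,0x04,0x08] = f2 8b 8b 55

D0: mem[0x00..0x04] <- [0e f2 6c 00 8b]
D1: mem[0x1a..0x21] <- [58 3b 1c 0e f2 6c 00 8b]
D2: mem[0x21..0x27] <- [1c 0e f2 6c 00 8b 90]
D3: mem[0x1d..0x1f] <- [3b 1c 0e]
D4: mem[0x13..0x18] <- [6c 00 8b e4 36 61]
query mem[0x01]=0xf2, mem[0x15]=0x8b, mem[0x04]=0x8b, mem[0x08]=0x55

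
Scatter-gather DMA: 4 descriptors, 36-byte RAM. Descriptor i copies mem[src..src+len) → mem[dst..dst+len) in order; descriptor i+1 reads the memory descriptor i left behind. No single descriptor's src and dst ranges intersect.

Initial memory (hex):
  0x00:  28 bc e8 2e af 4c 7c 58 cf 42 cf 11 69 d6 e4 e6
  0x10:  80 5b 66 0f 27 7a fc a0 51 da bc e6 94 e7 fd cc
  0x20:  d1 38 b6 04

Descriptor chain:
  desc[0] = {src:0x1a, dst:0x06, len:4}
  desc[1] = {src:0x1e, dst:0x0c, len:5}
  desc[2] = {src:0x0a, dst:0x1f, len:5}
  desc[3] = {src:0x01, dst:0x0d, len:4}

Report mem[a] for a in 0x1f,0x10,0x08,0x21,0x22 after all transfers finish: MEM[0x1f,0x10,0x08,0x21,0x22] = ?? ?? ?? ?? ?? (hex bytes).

MEM[0x1f,0x10,0x08,0x21,0x22] = cf af 94 fd cc

[0] 0x1a->0x06 len=4 : bc e6 94 e7
[1] 0x1e->0x0c len=5 : fd cc d1 38 b6
[2] 0x0a->0x1f len=5 : cf 11 fd cc d1
[3] 0x01->0x0d len=4 : bc e8 2e af
query mem[0x1f]=0xcf, mem[0x10]=0xaf, mem[0x08]=0x94, mem[0x21]=0xfd, mem[0x22]=0xcc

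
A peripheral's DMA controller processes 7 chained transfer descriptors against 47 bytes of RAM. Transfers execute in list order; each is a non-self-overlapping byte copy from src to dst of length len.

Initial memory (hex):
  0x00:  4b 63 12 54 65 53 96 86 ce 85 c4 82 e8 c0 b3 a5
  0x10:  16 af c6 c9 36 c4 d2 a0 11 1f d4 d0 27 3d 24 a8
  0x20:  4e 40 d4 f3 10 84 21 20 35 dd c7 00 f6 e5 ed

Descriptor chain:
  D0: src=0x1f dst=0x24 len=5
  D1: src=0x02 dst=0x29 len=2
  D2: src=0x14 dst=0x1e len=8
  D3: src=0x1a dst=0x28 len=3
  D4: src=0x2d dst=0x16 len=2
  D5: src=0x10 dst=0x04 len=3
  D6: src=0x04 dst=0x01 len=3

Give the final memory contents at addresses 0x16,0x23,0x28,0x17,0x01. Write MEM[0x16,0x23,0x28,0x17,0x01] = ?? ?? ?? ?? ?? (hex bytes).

MEM[0x16,0x23,0x28,0x17,0x01] = e5 1f d4 ed 16

D0: mem[0x24..0x28] <- [a8 4e 40 d4 f3]
D1: mem[0x29..0x2a] <- [12 54]
D2: mem[0x1e..0x25] <- [36 c4 d2 a0 11 1f d4 d0]
D3: mem[0x28..0x2a] <- [d4 d0 27]
D4: mem[0x16..0x17] <- [e5 ed]
D5: mem[0x04..0x06] <- [16 af c6]
D6: mem[0x01..0x03] <- [16 af c6]
query mem[0x16]=0xe5, mem[0x23]=0x1f, mem[0x28]=0xd4, mem[0x17]=0xed, mem[0x01]=0x16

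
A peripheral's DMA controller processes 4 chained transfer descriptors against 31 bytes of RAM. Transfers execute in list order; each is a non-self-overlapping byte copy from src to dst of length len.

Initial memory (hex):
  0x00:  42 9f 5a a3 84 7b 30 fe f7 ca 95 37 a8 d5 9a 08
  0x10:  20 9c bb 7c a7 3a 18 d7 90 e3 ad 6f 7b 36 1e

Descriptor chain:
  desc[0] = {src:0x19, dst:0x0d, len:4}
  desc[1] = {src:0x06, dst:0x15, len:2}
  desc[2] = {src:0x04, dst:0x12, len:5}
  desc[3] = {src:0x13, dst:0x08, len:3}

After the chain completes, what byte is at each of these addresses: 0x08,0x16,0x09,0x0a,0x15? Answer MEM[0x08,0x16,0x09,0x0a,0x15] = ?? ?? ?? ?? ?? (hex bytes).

MEM[0x08,0x16,0x09,0x0a,0x15] = 7b f7 30 fe fe

  after D0: wrote 4B at 0x0d = e3ad6f7b
  after D1: wrote 2B at 0x15 = 30fe
  after D2: wrote 5B at 0x12 = 847b30fef7
  after D3: wrote 3B at 0x08 = 7b30fe
query mem[0x08]=0x7b, mem[0x16]=0xf7, mem[0x09]=0x30, mem[0x0a]=0xfe, mem[0x15]=0xfe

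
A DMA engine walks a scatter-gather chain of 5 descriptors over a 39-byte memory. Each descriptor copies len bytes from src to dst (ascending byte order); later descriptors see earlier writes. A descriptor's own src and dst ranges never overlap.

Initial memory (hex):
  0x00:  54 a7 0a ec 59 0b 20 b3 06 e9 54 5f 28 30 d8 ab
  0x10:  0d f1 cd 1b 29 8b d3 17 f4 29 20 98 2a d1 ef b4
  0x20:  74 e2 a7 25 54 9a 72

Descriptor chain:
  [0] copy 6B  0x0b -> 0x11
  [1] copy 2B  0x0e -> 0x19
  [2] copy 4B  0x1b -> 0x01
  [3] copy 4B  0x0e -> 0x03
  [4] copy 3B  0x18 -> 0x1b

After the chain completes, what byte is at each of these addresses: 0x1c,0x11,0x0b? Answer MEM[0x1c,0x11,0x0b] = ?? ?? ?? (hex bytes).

MEM[0x1c,0x11,0x0b] = d8 5f 5f

D0: mem[0x11..0x16] <- [5f 28 30 d8 ab 0d]
D1: mem[0x19..0x1a] <- [d8 ab]
D2: mem[0x01..0x04] <- [98 2a d1 ef]
D3: mem[0x03..0x06] <- [d8 ab 0d 5f]
D4: mem[0x1b..0x1d] <- [f4 d8 ab]
query mem[0x1c]=0xd8, mem[0x11]=0x5f, mem[0x0b]=0x5f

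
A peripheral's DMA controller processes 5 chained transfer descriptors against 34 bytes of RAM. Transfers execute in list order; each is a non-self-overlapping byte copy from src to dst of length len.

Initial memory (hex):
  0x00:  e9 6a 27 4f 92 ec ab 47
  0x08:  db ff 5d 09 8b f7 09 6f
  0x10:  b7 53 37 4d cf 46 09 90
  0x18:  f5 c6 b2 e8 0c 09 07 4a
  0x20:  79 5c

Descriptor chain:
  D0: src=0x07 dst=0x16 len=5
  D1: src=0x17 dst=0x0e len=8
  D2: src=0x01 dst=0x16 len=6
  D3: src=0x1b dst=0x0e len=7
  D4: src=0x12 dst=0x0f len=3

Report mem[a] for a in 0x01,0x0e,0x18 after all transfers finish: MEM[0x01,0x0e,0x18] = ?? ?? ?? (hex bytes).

MEM[0x01,0x0e,0x18] = 6a ab 4f

  after D0: wrote 5B at 0x16 = 47dbff5d09
  after D1: wrote 8B at 0x0e = dbff5d09e80c0907
  after D2: wrote 6B at 0x16 = 6a274f92ecab
  after D3: wrote 7B at 0x0e = ab0c09074a795c
  after D4: wrote 3B at 0x0f = 4a795c
query mem[0x01]=0x6a, mem[0x0e]=0xab, mem[0x18]=0x4f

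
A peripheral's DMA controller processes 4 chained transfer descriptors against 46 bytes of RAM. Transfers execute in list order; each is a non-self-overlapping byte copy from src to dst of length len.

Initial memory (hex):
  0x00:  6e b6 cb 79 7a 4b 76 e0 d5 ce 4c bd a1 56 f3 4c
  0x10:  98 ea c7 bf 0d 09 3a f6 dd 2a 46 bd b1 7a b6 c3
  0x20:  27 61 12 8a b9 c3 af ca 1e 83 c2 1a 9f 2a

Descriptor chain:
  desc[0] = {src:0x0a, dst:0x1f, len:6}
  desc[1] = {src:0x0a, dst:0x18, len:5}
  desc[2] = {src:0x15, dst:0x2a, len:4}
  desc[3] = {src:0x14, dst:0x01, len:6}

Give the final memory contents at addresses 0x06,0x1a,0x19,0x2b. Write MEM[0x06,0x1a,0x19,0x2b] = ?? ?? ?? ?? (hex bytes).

MEM[0x06,0x1a,0x19,0x2b] = bd a1 bd 3a

[0] 0x0a->0x1f len=6 : 4c bd a1 56 f3 4c
[1] 0x0a->0x18 len=5 : 4c bd a1 56 f3
[2] 0x15->0x2a len=4 : 09 3a f6 4c
[3] 0x14->0x01 len=6 : 0d 09 3a f6 4c bd
query mem[0x06]=0xbd, mem[0x1a]=0xa1, mem[0x19]=0xbd, mem[0x2b]=0x3a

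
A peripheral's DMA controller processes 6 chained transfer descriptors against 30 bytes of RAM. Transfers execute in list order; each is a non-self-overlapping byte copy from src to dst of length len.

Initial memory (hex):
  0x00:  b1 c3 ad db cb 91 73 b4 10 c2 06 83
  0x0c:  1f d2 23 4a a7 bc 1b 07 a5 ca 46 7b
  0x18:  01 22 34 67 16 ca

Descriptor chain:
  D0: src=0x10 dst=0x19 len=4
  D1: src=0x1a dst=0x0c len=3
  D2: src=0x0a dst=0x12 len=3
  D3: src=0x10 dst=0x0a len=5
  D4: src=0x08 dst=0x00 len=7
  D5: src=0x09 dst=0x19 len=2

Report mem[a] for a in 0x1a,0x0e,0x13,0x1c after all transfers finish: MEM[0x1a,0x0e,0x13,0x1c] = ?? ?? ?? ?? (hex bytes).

#0 dst[0x19+4] := {0xa7,0xbc,0x1b,0x07}
#1 dst[0x0c+3] := {0xbc,0x1b,0x07}
#2 dst[0x12+3] := {0x06,0x83,0xbc}
#3 dst[0x0a+5] := {0xa7,0xbc,0x06,0x83,0xbc}
#4 dst[0x00+7] := {0x10,0xc2,0xa7,0xbc,0x06,0x83,0xbc}
#5 dst[0x19+2] := {0xc2,0xa7}
query mem[0x1a]=0xa7, mem[0x0e]=0xbc, mem[0x13]=0x83, mem[0x1c]=0x07

MEM[0x1a,0x0e,0x13,0x1c] = a7 bc 83 07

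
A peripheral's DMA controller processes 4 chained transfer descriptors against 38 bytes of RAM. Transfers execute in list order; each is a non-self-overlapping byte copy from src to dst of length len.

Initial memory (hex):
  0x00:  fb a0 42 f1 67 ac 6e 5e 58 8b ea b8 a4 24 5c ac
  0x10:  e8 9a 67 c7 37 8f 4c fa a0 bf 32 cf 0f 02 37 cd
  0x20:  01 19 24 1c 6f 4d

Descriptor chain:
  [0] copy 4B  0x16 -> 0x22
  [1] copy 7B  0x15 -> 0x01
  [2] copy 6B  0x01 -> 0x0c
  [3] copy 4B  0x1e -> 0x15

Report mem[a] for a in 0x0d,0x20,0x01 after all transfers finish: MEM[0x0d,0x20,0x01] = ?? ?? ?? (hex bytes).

MEM[0x0d,0x20,0x01] = 4c 01 8f

  after D0: wrote 4B at 0x22 = 4cfaa0bf
  after D1: wrote 7B at 0x01 = 8f4cfaa0bf32cf
  after D2: wrote 6B at 0x0c = 8f4cfaa0bf32
  after D3: wrote 4B at 0x15 = 37cd0119
query mem[0x0d]=0x4c, mem[0x20]=0x01, mem[0x01]=0x8f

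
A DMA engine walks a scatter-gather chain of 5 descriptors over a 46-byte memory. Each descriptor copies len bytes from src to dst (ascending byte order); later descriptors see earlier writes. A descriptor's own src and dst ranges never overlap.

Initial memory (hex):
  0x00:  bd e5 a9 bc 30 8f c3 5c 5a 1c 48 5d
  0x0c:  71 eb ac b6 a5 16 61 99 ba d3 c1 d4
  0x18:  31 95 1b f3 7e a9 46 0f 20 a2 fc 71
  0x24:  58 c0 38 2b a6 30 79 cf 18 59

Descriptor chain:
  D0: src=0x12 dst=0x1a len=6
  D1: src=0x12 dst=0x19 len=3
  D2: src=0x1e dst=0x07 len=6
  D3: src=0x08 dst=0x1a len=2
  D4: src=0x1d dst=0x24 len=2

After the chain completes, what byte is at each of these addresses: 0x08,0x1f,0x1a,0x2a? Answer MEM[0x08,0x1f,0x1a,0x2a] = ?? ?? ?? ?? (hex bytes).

MEM[0x08,0x1f,0x1a,0x2a] = d4 d4 d4 79

D0: mem[0x1a..0x1f] <- [61 99 ba d3 c1 d4]
D1: mem[0x19..0x1b] <- [61 99 ba]
D2: mem[0x07..0x0c] <- [c1 d4 20 a2 fc 71]
D3: mem[0x1a..0x1b] <- [d4 20]
D4: mem[0x24..0x25] <- [d3 c1]
query mem[0x08]=0xd4, mem[0x1f]=0xd4, mem[0x1a]=0xd4, mem[0x2a]=0x79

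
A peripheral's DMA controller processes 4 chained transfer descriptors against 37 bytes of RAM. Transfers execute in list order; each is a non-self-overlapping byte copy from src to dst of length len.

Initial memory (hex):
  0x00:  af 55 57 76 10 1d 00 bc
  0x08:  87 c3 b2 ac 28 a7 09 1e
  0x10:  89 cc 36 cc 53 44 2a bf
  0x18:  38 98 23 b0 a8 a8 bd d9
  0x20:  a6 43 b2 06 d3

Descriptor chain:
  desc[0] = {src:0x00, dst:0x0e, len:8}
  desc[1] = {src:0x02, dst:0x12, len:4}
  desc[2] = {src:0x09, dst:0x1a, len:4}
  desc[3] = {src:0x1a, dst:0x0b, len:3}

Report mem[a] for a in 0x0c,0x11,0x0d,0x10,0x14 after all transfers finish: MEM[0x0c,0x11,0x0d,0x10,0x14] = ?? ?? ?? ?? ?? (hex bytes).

MEM[0x0c,0x11,0x0d,0x10,0x14] = b2 76 ac 57 10

  after D0: wrote 8B at 0x0e = af555776101d00bc
  after D1: wrote 4B at 0x12 = 5776101d
  after D2: wrote 4B at 0x1a = c3b2ac28
  after D3: wrote 3B at 0x0b = c3b2ac
query mem[0x0c]=0xb2, mem[0x11]=0x76, mem[0x0d]=0xac, mem[0x10]=0x57, mem[0x14]=0x10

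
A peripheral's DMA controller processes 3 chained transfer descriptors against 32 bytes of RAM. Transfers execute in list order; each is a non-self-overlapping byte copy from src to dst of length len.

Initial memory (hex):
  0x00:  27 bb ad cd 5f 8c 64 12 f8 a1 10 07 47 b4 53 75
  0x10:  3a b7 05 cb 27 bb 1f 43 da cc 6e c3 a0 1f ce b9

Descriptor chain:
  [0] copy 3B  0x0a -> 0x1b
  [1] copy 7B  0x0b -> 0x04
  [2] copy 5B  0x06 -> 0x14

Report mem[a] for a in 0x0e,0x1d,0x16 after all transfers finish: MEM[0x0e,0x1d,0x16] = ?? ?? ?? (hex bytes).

MEM[0x0e,0x1d,0x16] = 53 47 75

#0 dst[0x1b+3] := {0x10,0x07,0x47}
#1 dst[0x04+7] := {0x07,0x47,0xb4,0x53,0x75,0x3a,0xb7}
#2 dst[0x14+5] := {0xb4,0x53,0x75,0x3a,0xb7}
query mem[0x0e]=0x53, mem[0x1d]=0x47, mem[0x16]=0x75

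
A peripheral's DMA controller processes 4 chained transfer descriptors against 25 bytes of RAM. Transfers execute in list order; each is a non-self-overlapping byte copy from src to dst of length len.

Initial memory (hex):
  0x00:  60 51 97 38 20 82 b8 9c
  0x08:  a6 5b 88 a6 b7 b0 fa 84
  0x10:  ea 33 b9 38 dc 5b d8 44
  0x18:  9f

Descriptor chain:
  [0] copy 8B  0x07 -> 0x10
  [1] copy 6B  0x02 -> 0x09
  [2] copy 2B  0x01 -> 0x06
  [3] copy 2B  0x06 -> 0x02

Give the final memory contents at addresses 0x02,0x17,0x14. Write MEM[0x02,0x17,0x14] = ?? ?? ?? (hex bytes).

  after D0: wrote 8B at 0x10 = 9ca65b88a6b7b0fa
  after D1: wrote 6B at 0x09 = 97382082b89c
  after D2: wrote 2B at 0x06 = 5197
  after D3: wrote 2B at 0x02 = 5197
query mem[0x02]=0x51, mem[0x17]=0xfa, mem[0x14]=0xa6

MEM[0x02,0x17,0x14] = 51 fa a6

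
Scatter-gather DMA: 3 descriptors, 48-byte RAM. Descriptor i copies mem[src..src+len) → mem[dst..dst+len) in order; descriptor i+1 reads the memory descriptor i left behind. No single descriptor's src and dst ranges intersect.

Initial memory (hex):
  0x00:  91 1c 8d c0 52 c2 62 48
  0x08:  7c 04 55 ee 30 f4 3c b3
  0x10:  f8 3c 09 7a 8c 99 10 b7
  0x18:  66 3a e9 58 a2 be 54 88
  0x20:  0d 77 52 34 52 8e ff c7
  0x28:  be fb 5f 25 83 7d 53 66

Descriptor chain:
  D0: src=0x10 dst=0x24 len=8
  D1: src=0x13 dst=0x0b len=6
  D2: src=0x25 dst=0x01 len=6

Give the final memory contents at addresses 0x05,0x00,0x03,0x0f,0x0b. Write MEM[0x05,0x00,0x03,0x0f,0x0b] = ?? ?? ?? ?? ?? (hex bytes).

MEM[0x05,0x00,0x03,0x0f,0x0b] = 99 91 7a b7 7a

#0 dst[0x24+8] := {0xf8,0x3c,0x09,0x7a,0x8c,0x99,0x10,0xb7}
#1 dst[0x0b+6] := {0x7a,0x8c,0x99,0x10,0xb7,0x66}
#2 dst[0x01+6] := {0x3c,0x09,0x7a,0x8c,0x99,0x10}
query mem[0x05]=0x99, mem[0x00]=0x91, mem[0x03]=0x7a, mem[0x0f]=0xb7, mem[0x0b]=0x7a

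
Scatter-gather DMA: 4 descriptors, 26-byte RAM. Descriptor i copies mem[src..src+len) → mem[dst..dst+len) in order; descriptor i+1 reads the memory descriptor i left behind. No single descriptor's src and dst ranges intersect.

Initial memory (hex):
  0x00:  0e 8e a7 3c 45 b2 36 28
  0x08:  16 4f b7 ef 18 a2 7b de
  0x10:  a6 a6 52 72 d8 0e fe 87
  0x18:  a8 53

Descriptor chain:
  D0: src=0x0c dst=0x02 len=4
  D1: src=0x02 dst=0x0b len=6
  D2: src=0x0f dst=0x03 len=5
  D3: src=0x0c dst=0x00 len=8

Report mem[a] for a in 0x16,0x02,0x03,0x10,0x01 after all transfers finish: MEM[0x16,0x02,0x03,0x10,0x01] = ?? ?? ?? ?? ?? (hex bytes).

#0 dst[0x02+4] := {0x18,0xa2,0x7b,0xde}
#1 dst[0x0b+6] := {0x18,0xa2,0x7b,0xde,0x36,0x28}
#2 dst[0x03+5] := {0x36,0x28,0xa6,0x52,0x72}
#3 dst[0x00+8] := {0xa2,0x7b,0xde,0x36,0x28,0xa6,0x52,0x72}
query mem[0x16]=0xfe, mem[0x02]=0xde, mem[0x03]=0x36, mem[0x10]=0x28, mem[0x01]=0x7b

MEM[0x16,0x02,0x03,0x10,0x01] = fe de 36 28 7b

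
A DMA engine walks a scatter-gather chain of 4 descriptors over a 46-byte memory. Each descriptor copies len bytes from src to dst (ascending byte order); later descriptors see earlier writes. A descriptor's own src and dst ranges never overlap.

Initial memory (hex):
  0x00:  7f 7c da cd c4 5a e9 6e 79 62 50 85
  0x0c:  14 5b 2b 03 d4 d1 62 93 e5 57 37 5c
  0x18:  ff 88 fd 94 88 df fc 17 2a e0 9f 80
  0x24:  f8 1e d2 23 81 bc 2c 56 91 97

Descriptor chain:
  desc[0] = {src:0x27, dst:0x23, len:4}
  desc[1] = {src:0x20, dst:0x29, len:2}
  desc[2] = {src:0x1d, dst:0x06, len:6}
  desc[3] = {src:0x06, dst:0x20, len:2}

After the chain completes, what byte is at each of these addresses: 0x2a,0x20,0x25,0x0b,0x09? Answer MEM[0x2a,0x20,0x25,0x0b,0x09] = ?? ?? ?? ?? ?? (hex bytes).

MEM[0x2a,0x20,0x25,0x0b,0x09] = e0 df bc 9f 2a

  after D0: wrote 4B at 0x23 = 2381bc2c
  after D1: wrote 2B at 0x29 = 2ae0
  after D2: wrote 6B at 0x06 = dffc172ae09f
  after D3: wrote 2B at 0x20 = dffc
query mem[0x2a]=0xe0, mem[0x20]=0xdf, mem[0x25]=0xbc, mem[0x0b]=0x9f, mem[0x09]=0x2a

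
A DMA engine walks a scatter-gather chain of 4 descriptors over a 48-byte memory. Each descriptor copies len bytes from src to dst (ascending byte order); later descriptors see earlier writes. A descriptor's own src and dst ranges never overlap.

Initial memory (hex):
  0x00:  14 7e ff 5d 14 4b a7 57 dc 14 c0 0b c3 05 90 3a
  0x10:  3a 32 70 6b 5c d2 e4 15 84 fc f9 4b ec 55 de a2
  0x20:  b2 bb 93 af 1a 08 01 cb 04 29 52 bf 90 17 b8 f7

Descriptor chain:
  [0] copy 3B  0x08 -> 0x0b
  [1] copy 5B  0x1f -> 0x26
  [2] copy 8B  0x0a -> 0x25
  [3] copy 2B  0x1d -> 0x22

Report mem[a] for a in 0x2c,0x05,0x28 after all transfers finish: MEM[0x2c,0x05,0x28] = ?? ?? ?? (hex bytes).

#0 dst[0x0b+3] := {0xdc,0x14,0xc0}
#1 dst[0x26+5] := {0xa2,0xb2,0xbb,0x93,0xaf}
#2 dst[0x25+8] := {0xc0,0xdc,0x14,0xc0,0x90,0x3a,0x3a,0x32}
#3 dst[0x22+2] := {0x55,0xde}
query mem[0x2c]=0x32, mem[0x05]=0x4b, mem[0x28]=0xc0

MEM[0x2c,0x05,0x28] = 32 4b c0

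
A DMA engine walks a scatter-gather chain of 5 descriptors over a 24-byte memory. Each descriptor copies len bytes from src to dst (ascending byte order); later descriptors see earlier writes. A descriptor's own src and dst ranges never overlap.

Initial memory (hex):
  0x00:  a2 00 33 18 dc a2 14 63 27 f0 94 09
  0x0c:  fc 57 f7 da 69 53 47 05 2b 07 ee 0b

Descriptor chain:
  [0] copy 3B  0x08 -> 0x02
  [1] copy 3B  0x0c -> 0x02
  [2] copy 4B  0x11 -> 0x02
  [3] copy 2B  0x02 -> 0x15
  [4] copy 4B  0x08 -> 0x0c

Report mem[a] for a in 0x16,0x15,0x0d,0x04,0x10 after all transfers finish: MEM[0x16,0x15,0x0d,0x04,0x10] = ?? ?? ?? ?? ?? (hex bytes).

#0 dst[0x02+3] := {0x27,0xf0,0x94}
#1 dst[0x02+3] := {0xfc,0x57,0xf7}
#2 dst[0x02+4] := {0x53,0x47,0x05,0x2b}
#3 dst[0x15+2] := {0x53,0x47}
#4 dst[0x0c+4] := {0x27,0xf0,0x94,0x09}
query mem[0x16]=0x47, mem[0x15]=0x53, mem[0x0d]=0xf0, mem[0x04]=0x05, mem[0x10]=0x69

MEM[0x16,0x15,0x0d,0x04,0x10] = 47 53 f0 05 69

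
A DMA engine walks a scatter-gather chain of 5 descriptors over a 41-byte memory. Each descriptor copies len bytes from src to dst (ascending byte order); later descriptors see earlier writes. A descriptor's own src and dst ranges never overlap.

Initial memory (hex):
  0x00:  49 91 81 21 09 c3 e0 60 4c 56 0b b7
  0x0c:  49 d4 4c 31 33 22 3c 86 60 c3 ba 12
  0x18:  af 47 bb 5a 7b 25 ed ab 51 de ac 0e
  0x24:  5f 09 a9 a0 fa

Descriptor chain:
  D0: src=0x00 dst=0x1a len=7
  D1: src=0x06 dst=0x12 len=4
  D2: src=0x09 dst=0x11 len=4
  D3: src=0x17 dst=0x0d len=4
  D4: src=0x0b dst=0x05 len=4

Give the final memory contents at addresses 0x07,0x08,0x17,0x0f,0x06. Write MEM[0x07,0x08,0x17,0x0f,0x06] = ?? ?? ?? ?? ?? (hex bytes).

MEM[0x07,0x08,0x17,0x0f,0x06] = 12 af 12 47 49

#0 dst[0x1a+7] := {0x49,0x91,0x81,0x21,0x09,0xc3,0xe0}
#1 dst[0x12+4] := {0xe0,0x60,0x4c,0x56}
#2 dst[0x11+4] := {0x56,0x0b,0xb7,0x49}
#3 dst[0x0d+4] := {0x12,0xaf,0x47,0x49}
#4 dst[0x05+4] := {0xb7,0x49,0x12,0xaf}
query mem[0x07]=0x12, mem[0x08]=0xaf, mem[0x17]=0x12, mem[0x0f]=0x47, mem[0x06]=0x49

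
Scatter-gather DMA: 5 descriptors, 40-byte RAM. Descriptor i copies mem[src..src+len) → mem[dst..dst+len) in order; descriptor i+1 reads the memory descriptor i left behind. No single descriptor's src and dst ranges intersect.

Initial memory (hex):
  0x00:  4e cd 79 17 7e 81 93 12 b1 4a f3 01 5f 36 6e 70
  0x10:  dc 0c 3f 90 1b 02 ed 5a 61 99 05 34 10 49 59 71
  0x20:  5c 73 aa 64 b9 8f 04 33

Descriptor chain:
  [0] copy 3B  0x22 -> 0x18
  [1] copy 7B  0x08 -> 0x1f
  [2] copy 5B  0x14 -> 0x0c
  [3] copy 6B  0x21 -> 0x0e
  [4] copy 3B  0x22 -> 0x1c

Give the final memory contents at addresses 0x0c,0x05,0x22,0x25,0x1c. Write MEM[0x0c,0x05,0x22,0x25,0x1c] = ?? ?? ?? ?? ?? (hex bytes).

  after D0: wrote 3B at 0x18 = aa64b9
  after D1: wrote 7B at 0x1f = b14af3015f366e
  after D2: wrote 5B at 0x0c = 1b02ed5aaa
  after D3: wrote 6B at 0x0e = f3015f366e04
  after D4: wrote 3B at 0x1c = 015f36
query mem[0x0c]=0x1b, mem[0x05]=0x81, mem[0x22]=0x01, mem[0x25]=0x6e, mem[0x1c]=0x01

MEM[0x0c,0x05,0x22,0x25,0x1c] = 1b 81 01 6e 01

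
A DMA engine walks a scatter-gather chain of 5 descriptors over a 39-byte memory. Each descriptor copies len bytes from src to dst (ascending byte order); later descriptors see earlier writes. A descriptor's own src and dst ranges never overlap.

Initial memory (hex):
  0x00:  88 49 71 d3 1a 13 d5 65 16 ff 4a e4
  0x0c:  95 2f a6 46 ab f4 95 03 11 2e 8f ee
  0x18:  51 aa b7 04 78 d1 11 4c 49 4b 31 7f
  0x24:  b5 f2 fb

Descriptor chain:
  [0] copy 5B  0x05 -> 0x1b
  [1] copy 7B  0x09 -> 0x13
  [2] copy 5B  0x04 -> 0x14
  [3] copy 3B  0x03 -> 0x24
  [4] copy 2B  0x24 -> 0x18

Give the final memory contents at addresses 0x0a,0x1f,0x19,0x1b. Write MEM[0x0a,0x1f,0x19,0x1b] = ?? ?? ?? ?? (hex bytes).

MEM[0x0a,0x1f,0x19,0x1b] = 4a ff 1a 13

#0 dst[0x1b+5] := {0x13,0xd5,0x65,0x16,0xff}
#1 dst[0x13+7] := {0xff,0x4a,0xe4,0x95,0x2f,0xa6,0x46}
#2 dst[0x14+5] := {0x1a,0x13,0xd5,0x65,0x16}
#3 dst[0x24+3] := {0xd3,0x1a,0x13}
#4 dst[0x18+2] := {0xd3,0x1a}
query mem[0x0a]=0x4a, mem[0x1f]=0xff, mem[0x19]=0x1a, mem[0x1b]=0x13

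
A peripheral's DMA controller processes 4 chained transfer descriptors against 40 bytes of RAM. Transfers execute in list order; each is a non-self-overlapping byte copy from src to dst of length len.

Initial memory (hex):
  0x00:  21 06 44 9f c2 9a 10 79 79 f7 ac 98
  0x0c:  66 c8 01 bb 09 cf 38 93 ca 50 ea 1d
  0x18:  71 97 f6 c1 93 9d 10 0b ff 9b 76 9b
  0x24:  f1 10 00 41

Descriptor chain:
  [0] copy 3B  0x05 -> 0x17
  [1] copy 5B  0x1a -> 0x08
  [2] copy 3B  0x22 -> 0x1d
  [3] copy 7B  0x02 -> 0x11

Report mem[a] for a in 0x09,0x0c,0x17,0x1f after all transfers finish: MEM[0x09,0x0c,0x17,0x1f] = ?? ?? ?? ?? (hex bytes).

MEM[0x09,0x0c,0x17,0x1f] = c1 10 f6 f1

[0] 0x05->0x17 len=3 : 9a 10 79
[1] 0x1a->0x08 len=5 : f6 c1 93 9d 10
[2] 0x22->0x1d len=3 : 76 9b f1
[3] 0x02->0x11 len=7 : 44 9f c2 9a 10 79 f6
query mem[0x09]=0xc1, mem[0x0c]=0x10, mem[0x17]=0xf6, mem[0x1f]=0xf1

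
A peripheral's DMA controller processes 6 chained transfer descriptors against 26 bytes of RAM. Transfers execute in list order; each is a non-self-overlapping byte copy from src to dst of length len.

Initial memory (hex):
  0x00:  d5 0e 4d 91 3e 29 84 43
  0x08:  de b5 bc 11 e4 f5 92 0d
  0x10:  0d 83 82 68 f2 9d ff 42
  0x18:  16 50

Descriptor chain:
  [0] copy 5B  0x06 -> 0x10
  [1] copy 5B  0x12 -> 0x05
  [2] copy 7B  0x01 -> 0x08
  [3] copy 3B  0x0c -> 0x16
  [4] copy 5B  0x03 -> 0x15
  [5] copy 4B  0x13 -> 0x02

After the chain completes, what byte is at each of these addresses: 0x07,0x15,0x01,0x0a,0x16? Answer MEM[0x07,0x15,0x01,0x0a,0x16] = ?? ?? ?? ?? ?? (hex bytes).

D0: mem[0x10..0x14] <- [84 43 de b5 bc]
D1: mem[0x05..0x09] <- [de b5 bc 9d ff]
D2: mem[0x08..0x0e] <- [0e 4d 91 3e de b5 bc]
D3: mem[0x16..0x18] <- [de b5 bc]
D4: mem[0x15..0x19] <- [91 3e de b5 bc]
D5: mem[0x02..0x05] <- [b5 bc 91 3e]
query mem[0x07]=0xbc, mem[0x15]=0x91, mem[0x01]=0x0e, mem[0x0a]=0x91, mem[0x16]=0x3e

MEM[0x07,0x15,0x01,0x0a,0x16] = bc 91 0e 91 3e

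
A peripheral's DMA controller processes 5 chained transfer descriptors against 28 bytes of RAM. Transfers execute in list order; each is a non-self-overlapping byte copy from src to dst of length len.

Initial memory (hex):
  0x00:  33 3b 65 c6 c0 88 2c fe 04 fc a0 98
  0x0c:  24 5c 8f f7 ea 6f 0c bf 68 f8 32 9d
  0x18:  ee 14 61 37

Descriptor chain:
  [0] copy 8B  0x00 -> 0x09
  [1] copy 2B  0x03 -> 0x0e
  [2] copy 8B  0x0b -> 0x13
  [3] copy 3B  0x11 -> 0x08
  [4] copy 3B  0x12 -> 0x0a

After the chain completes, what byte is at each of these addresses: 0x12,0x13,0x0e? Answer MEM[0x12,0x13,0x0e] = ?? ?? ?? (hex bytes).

  after D0: wrote 8B at 0x09 = 333b65c6c0882cfe
  after D1: wrote 2B at 0x0e = c6c0
  after D2: wrote 8B at 0x13 = 65c6c0c6c0fe6f0c
  after D3: wrote 3B at 0x08 = 6f0c65
  after D4: wrote 3B at 0x0a = 0c65c6
query mem[0x12]=0x0c, mem[0x13]=0x65, mem[0x0e]=0xc6

MEM[0x12,0x13,0x0e] = 0c 65 c6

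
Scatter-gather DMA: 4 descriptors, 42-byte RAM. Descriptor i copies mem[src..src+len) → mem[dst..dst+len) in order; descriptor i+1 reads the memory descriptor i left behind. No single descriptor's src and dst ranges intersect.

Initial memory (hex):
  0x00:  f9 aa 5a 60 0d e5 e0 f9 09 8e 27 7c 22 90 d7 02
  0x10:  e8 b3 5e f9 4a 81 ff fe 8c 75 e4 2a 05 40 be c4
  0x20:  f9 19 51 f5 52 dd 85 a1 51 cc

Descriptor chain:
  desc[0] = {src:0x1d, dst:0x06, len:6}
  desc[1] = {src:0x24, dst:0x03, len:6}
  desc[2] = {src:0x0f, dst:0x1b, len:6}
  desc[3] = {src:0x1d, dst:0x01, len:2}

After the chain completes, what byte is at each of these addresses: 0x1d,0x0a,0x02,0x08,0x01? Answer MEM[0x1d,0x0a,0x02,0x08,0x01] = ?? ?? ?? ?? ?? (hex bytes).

#0 dst[0x06+6] := {0x40,0xbe,0xc4,0xf9,0x19,0x51}
#1 dst[0x03+6] := {0x52,0xdd,0x85,0xa1,0x51,0xcc}
#2 dst[0x1b+6] := {0x02,0xe8,0xb3,0x5e,0xf9,0x4a}
#3 dst[0x01+2] := {0xb3,0x5e}
query mem[0x1d]=0xb3, mem[0x0a]=0x19, mem[0x02]=0x5e, mem[0x08]=0xcc, mem[0x01]=0xb3

MEM[0x1d,0x0a,0x02,0x08,0x01] = b3 19 5e cc b3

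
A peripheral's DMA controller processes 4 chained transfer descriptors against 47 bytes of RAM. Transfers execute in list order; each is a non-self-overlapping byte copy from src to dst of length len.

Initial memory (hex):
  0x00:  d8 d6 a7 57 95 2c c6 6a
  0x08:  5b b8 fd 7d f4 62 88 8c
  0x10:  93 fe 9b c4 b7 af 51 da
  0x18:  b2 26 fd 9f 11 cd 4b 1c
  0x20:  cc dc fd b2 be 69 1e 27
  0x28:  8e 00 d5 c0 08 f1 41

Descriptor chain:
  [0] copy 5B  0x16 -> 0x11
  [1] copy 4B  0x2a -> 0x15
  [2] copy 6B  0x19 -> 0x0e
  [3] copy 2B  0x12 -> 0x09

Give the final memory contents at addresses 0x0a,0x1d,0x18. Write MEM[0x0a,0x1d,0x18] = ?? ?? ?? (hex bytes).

MEM[0x0a,0x1d,0x18] = 4b cd f1

  after D0: wrote 5B at 0x11 = 51dab226fd
  after D1: wrote 4B at 0x15 = d5c008f1
  after D2: wrote 6B at 0x0e = 26fd9f11cd4b
  after D3: wrote 2B at 0x09 = cd4b
query mem[0x0a]=0x4b, mem[0x1d]=0xcd, mem[0x18]=0xf1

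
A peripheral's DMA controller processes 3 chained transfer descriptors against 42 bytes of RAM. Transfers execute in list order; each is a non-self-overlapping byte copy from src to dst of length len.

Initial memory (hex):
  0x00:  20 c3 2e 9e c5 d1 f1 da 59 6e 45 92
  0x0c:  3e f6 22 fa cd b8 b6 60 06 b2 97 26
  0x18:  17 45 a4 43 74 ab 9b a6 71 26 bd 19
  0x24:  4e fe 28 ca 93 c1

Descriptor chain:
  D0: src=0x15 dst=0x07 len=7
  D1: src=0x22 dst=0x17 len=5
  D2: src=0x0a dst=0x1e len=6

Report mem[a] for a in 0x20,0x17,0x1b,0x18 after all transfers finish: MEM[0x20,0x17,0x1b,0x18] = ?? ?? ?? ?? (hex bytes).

#0 dst[0x07+7] := {0xb2,0x97,0x26,0x17,0x45,0xa4,0x43}
#1 dst[0x17+5] := {0xbd,0x19,0x4e,0xfe,0x28}
#2 dst[0x1e+6] := {0x17,0x45,0xa4,0x43,0x22,0xfa}
query mem[0x20]=0xa4, mem[0x17]=0xbd, mem[0x1b]=0x28, mem[0x18]=0x19

MEM[0x20,0x17,0x1b,0x18] = a4 bd 28 19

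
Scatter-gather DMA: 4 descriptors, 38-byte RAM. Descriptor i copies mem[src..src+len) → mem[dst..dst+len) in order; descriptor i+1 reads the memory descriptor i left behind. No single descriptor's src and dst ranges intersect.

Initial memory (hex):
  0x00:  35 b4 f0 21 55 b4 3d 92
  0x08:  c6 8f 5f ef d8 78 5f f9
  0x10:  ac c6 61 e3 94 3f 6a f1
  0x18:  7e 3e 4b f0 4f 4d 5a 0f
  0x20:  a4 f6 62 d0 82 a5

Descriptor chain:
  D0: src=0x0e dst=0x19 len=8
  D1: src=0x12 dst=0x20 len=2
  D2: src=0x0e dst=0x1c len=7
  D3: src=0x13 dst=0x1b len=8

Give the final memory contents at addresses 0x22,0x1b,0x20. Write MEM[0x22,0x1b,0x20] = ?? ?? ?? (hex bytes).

[0] 0x0e->0x19 len=8 : 5f f9 ac c6 61 e3 94 3f
[1] 0x12->0x20 len=2 : 61 e3
[2] 0x0e->0x1c len=7 : 5f f9 ac c6 61 e3 94
[3] 0x13->0x1b len=8 : e3 94 3f 6a f1 7e 5f f9
query mem[0x22]=0xf9, mem[0x1b]=0xe3, mem[0x20]=0x7e

MEM[0x22,0x1b,0x20] = f9 e3 7e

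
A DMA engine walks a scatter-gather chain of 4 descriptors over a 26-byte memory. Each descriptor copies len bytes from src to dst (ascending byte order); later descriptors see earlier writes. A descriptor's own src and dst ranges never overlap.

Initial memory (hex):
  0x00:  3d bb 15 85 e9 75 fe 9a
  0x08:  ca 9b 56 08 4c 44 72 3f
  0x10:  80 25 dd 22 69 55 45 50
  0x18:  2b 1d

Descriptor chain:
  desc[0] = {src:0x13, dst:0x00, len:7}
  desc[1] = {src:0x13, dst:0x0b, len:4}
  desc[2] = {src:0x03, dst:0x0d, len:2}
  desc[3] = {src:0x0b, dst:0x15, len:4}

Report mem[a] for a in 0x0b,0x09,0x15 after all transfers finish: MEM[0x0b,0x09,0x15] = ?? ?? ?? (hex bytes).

D0: mem[0x00..0x06] <- [22 69 55 45 50 2b 1d]
D1: mem[0x0b..0x0e] <- [22 69 55 45]
D2: mem[0x0d..0x0e] <- [45 50]
D3: mem[0x15..0x18] <- [22 69 45 50]
query mem[0x0b]=0x22, mem[0x09]=0x9b, mem[0x15]=0x22

MEM[0x0b,0x09,0x15] = 22 9b 22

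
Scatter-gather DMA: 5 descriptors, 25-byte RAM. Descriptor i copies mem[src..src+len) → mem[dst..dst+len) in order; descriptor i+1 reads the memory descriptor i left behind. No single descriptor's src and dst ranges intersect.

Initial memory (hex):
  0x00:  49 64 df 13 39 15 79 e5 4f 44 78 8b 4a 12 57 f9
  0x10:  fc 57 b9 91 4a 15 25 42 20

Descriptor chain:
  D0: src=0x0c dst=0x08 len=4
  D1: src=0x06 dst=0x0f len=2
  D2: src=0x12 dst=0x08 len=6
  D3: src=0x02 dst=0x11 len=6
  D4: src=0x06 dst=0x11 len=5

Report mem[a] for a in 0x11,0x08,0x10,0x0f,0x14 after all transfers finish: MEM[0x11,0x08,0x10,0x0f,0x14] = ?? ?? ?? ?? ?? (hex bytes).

MEM[0x11,0x08,0x10,0x0f,0x14] = 79 b9 e5 79 91

[0] 0x0c->0x08 len=4 : 4a 12 57 f9
[1] 0x06->0x0f len=2 : 79 e5
[2] 0x12->0x08 len=6 : b9 91 4a 15 25 42
[3] 0x02->0x11 len=6 : df 13 39 15 79 e5
[4] 0x06->0x11 len=5 : 79 e5 b9 91 4a
query mem[0x11]=0x79, mem[0x08]=0xb9, mem[0x10]=0xe5, mem[0x0f]=0x79, mem[0x14]=0x91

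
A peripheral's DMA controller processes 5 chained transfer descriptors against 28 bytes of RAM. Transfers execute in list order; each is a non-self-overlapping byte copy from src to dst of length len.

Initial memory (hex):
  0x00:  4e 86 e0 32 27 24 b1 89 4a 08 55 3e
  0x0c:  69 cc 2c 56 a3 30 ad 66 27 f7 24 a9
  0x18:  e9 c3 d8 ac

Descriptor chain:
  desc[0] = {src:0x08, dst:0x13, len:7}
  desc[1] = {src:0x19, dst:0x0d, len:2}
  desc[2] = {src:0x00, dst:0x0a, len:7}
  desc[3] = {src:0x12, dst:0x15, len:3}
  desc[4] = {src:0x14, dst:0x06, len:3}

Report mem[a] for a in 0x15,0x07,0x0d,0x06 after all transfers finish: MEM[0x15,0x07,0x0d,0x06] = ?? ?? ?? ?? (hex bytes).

D0: mem[0x13..0x19] <- [4a 08 55 3e 69 cc 2c]
D1: mem[0x0d..0x0e] <- [2c d8]
D2: mem[0x0a..0x10] <- [4e 86 e0 32 27 24 b1]
D3: mem[0x15..0x17] <- [ad 4a 08]
D4: mem[0x06..0x08] <- [08 ad 4a]
query mem[0x15]=0xad, mem[0x07]=0xad, mem[0x0d]=0x32, mem[0x06]=0x08

MEM[0x15,0x07,0x0d,0x06] = ad ad 32 08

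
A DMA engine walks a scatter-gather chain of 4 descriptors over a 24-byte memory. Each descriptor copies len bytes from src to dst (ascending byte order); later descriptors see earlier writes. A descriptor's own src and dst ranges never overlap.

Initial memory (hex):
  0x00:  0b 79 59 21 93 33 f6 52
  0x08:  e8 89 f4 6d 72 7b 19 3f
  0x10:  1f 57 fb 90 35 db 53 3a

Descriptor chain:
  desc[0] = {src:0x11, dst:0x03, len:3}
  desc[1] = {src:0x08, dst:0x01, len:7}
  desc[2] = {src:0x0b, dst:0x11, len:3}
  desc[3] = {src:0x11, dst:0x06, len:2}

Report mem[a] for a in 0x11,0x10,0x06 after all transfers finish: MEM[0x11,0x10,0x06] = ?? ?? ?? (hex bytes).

MEM[0x11,0x10,0x06] = 6d 1f 6d

  after D0: wrote 3B at 0x03 = 57fb90
  after D1: wrote 7B at 0x01 = e889f46d727b19
  after D2: wrote 3B at 0x11 = 6d727b
  after D3: wrote 2B at 0x06 = 6d72
query mem[0x11]=0x6d, mem[0x10]=0x1f, mem[0x06]=0x6d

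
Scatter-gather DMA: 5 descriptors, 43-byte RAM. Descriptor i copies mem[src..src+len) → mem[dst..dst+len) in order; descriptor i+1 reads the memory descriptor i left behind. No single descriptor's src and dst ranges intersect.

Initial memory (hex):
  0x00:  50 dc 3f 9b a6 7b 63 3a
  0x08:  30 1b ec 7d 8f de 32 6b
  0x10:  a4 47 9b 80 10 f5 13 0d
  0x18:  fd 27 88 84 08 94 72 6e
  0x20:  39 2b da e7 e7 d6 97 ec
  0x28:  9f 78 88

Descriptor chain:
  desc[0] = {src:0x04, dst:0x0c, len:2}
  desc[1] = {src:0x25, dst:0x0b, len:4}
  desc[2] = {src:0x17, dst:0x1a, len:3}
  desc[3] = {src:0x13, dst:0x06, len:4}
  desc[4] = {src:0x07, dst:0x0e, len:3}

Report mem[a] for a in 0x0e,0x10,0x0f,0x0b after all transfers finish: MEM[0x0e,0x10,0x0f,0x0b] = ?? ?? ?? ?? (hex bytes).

MEM[0x0e,0x10,0x0f,0x0b] = 10 13 f5 d6

D0: mem[0x0c..0x0d] <- [a6 7b]
D1: mem[0x0b..0x0e] <- [d6 97 ec 9f]
D2: mem[0x1a..0x1c] <- [0d fd 27]
D3: mem[0x06..0x09] <- [80 10 f5 13]
D4: mem[0x0e..0x10] <- [10 f5 13]
query mem[0x0e]=0x10, mem[0x10]=0x13, mem[0x0f]=0xf5, mem[0x0b]=0xd6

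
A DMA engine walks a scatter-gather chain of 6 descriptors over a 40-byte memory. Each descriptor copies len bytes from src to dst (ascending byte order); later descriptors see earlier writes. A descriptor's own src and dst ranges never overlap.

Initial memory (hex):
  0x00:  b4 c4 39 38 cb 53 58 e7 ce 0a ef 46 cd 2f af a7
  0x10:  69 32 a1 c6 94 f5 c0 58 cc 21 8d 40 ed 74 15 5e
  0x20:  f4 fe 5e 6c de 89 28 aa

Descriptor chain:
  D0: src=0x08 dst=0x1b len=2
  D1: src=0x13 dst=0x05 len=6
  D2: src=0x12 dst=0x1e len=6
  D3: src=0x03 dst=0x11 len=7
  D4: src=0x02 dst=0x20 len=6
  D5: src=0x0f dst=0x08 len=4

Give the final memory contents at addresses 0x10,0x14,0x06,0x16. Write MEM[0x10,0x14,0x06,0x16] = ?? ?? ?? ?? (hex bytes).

  after D0: wrote 2B at 0x1b = ce0a
  after D1: wrote 6B at 0x05 = c694f5c058cc
  after D2: wrote 6B at 0x1e = a1c694f5c058
  after D3: wrote 7B at 0x11 = 38cbc694f5c058
  after D4: wrote 6B at 0x20 = 3938cbc694f5
  after D5: wrote 4B at 0x08 = a76938cb
query mem[0x10]=0x69, mem[0x14]=0x94, mem[0x06]=0x94, mem[0x16]=0xc0

MEM[0x10,0x14,0x06,0x16] = 69 94 94 c0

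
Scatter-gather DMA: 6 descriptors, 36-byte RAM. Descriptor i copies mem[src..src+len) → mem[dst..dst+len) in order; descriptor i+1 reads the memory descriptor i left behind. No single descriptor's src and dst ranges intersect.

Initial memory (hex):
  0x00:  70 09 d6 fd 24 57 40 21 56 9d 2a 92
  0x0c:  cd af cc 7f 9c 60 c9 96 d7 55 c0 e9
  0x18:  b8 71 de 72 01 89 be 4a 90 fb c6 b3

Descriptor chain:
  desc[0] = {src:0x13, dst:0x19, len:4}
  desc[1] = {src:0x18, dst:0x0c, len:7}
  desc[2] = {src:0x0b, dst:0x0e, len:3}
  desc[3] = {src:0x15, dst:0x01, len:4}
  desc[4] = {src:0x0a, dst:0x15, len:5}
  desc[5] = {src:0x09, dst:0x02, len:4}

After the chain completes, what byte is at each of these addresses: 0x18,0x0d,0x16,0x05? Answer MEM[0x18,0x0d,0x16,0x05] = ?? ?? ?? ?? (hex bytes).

MEM[0x18,0x0d,0x16,0x05] = 96 96 92 b8

D0: mem[0x19..0x1c] <- [96 d7 55 c0]
D1: mem[0x0c..0x12] <- [b8 96 d7 55 c0 89 be]
D2: mem[0x0e..0x10] <- [92 b8 96]
D3: mem[0x01..0x04] <- [55 c0 e9 b8]
D4: mem[0x15..0x19] <- [2a 92 b8 96 92]
D5: mem[0x02..0x05] <- [9d 2a 92 b8]
query mem[0x18]=0x96, mem[0x0d]=0x96, mem[0x16]=0x92, mem[0x05]=0xb8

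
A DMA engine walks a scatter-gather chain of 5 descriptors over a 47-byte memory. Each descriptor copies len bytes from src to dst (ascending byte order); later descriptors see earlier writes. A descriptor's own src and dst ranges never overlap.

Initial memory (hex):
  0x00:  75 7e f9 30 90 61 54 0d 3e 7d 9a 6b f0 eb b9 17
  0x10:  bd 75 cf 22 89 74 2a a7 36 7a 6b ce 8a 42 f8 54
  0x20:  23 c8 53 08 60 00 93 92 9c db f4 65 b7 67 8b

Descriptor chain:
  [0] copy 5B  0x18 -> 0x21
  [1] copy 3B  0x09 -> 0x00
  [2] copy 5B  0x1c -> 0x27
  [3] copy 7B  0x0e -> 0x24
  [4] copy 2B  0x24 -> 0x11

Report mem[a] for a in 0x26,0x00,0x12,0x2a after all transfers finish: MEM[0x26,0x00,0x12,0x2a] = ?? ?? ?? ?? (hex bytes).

  after D0: wrote 5B at 0x21 = 367a6bce8a
  after D1: wrote 3B at 0x00 = 7d9a6b
  after D2: wrote 5B at 0x27 = 8a42f85423
  after D3: wrote 7B at 0x24 = b917bd75cf2289
  after D4: wrote 2B at 0x11 = b917
query mem[0x26]=0xbd, mem[0x00]=0x7d, mem[0x12]=0x17, mem[0x2a]=0x89

MEM[0x26,0x00,0x12,0x2a] = bd 7d 17 89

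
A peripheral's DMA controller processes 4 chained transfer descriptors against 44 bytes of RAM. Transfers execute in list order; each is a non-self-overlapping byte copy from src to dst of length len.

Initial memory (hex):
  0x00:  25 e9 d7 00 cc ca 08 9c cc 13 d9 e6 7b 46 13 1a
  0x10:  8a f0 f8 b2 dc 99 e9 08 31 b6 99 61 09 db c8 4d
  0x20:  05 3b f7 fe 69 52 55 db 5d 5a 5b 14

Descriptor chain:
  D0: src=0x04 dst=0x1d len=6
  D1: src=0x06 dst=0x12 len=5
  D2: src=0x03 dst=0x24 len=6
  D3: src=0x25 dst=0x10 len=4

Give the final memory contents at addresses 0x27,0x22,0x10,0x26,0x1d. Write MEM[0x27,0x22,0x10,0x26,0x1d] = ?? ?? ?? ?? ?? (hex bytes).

MEM[0x27,0x22,0x10,0x26,0x1d] = 08 13 cc ca cc

[0] 0x04->0x1d len=6 : cc ca 08 9c cc 13
[1] 0x06->0x12 len=5 : 08 9c cc 13 d9
[2] 0x03->0x24 len=6 : 00 cc ca 08 9c cc
[3] 0x25->0x10 len=4 : cc ca 08 9c
query mem[0x27]=0x08, mem[0x22]=0x13, mem[0x10]=0xcc, mem[0x26]=0xca, mem[0x1d]=0xcc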